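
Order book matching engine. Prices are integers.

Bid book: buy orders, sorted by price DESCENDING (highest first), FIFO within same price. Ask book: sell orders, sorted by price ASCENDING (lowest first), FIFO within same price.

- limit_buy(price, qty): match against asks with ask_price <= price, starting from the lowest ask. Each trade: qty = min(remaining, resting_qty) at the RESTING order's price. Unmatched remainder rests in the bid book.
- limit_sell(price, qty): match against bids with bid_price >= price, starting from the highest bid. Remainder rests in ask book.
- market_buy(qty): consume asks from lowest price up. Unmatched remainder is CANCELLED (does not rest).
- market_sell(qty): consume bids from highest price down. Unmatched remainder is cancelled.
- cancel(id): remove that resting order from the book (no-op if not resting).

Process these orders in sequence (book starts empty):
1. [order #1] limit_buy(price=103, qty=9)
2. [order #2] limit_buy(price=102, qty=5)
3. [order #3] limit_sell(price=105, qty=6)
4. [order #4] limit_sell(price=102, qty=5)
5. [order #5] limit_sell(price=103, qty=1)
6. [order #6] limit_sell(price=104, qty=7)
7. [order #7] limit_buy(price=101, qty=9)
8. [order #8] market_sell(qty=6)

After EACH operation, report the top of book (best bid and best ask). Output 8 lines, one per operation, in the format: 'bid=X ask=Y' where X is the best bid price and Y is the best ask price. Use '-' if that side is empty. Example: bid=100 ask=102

Answer: bid=103 ask=-
bid=103 ask=-
bid=103 ask=105
bid=103 ask=105
bid=103 ask=105
bid=103 ask=104
bid=103 ask=104
bid=102 ask=104

Derivation:
After op 1 [order #1] limit_buy(price=103, qty=9): fills=none; bids=[#1:9@103] asks=[-]
After op 2 [order #2] limit_buy(price=102, qty=5): fills=none; bids=[#1:9@103 #2:5@102] asks=[-]
After op 3 [order #3] limit_sell(price=105, qty=6): fills=none; bids=[#1:9@103 #2:5@102] asks=[#3:6@105]
After op 4 [order #4] limit_sell(price=102, qty=5): fills=#1x#4:5@103; bids=[#1:4@103 #2:5@102] asks=[#3:6@105]
After op 5 [order #5] limit_sell(price=103, qty=1): fills=#1x#5:1@103; bids=[#1:3@103 #2:5@102] asks=[#3:6@105]
After op 6 [order #6] limit_sell(price=104, qty=7): fills=none; bids=[#1:3@103 #2:5@102] asks=[#6:7@104 #3:6@105]
After op 7 [order #7] limit_buy(price=101, qty=9): fills=none; bids=[#1:3@103 #2:5@102 #7:9@101] asks=[#6:7@104 #3:6@105]
After op 8 [order #8] market_sell(qty=6): fills=#1x#8:3@103 #2x#8:3@102; bids=[#2:2@102 #7:9@101] asks=[#6:7@104 #3:6@105]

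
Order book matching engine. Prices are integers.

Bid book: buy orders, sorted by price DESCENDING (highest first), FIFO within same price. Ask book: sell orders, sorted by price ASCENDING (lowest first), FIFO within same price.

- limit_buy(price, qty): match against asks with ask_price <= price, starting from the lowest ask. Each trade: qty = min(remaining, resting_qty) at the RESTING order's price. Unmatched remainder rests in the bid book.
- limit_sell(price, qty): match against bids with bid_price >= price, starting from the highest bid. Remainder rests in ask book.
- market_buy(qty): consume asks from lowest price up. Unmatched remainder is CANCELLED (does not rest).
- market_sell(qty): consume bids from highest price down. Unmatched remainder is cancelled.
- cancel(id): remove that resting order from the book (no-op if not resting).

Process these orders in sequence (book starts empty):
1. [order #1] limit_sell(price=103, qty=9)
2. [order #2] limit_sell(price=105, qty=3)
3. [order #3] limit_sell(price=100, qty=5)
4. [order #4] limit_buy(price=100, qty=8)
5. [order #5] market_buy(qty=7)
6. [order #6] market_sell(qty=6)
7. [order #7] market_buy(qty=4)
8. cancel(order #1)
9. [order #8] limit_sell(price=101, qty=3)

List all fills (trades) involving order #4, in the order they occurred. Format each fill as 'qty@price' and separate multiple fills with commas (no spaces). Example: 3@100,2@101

After op 1 [order #1] limit_sell(price=103, qty=9): fills=none; bids=[-] asks=[#1:9@103]
After op 2 [order #2] limit_sell(price=105, qty=3): fills=none; bids=[-] asks=[#1:9@103 #2:3@105]
After op 3 [order #3] limit_sell(price=100, qty=5): fills=none; bids=[-] asks=[#3:5@100 #1:9@103 #2:3@105]
After op 4 [order #4] limit_buy(price=100, qty=8): fills=#4x#3:5@100; bids=[#4:3@100] asks=[#1:9@103 #2:3@105]
After op 5 [order #5] market_buy(qty=7): fills=#5x#1:7@103; bids=[#4:3@100] asks=[#1:2@103 #2:3@105]
After op 6 [order #6] market_sell(qty=6): fills=#4x#6:3@100; bids=[-] asks=[#1:2@103 #2:3@105]
After op 7 [order #7] market_buy(qty=4): fills=#7x#1:2@103 #7x#2:2@105; bids=[-] asks=[#2:1@105]
After op 8 cancel(order #1): fills=none; bids=[-] asks=[#2:1@105]
After op 9 [order #8] limit_sell(price=101, qty=3): fills=none; bids=[-] asks=[#8:3@101 #2:1@105]

Answer: 5@100,3@100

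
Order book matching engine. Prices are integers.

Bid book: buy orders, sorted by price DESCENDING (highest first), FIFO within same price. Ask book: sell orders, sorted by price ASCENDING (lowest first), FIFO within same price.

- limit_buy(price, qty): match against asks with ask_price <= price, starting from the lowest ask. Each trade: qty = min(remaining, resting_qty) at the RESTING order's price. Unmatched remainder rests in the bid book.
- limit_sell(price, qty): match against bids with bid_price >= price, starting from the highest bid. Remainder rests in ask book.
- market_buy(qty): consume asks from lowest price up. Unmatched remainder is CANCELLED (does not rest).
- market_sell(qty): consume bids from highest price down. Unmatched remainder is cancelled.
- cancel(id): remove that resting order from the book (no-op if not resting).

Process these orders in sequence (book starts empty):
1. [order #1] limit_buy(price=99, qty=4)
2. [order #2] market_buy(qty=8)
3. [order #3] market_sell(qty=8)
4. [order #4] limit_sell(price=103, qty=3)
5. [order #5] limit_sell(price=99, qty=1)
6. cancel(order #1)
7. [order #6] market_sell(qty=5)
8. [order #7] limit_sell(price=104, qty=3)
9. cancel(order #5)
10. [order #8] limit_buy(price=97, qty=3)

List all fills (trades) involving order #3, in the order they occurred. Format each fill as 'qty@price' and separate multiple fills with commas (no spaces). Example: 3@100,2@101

After op 1 [order #1] limit_buy(price=99, qty=4): fills=none; bids=[#1:4@99] asks=[-]
After op 2 [order #2] market_buy(qty=8): fills=none; bids=[#1:4@99] asks=[-]
After op 3 [order #3] market_sell(qty=8): fills=#1x#3:4@99; bids=[-] asks=[-]
After op 4 [order #4] limit_sell(price=103, qty=3): fills=none; bids=[-] asks=[#4:3@103]
After op 5 [order #5] limit_sell(price=99, qty=1): fills=none; bids=[-] asks=[#5:1@99 #4:3@103]
After op 6 cancel(order #1): fills=none; bids=[-] asks=[#5:1@99 #4:3@103]
After op 7 [order #6] market_sell(qty=5): fills=none; bids=[-] asks=[#5:1@99 #4:3@103]
After op 8 [order #7] limit_sell(price=104, qty=3): fills=none; bids=[-] asks=[#5:1@99 #4:3@103 #7:3@104]
After op 9 cancel(order #5): fills=none; bids=[-] asks=[#4:3@103 #7:3@104]
After op 10 [order #8] limit_buy(price=97, qty=3): fills=none; bids=[#8:3@97] asks=[#4:3@103 #7:3@104]

Answer: 4@99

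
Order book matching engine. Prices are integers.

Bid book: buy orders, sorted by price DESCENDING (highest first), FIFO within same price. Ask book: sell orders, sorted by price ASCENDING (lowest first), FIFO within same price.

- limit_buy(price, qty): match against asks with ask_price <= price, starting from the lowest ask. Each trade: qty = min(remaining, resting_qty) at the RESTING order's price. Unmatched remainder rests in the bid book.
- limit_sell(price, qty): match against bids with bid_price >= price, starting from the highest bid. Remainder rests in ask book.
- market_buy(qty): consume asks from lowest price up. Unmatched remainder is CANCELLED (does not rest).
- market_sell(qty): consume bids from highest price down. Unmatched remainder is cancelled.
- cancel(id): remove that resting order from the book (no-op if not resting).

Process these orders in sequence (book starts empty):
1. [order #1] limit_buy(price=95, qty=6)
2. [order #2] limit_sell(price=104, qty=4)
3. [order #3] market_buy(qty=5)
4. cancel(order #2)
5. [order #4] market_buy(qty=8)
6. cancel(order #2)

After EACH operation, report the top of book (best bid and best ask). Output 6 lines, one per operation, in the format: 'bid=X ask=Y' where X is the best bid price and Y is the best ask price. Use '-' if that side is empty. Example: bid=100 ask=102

Answer: bid=95 ask=-
bid=95 ask=104
bid=95 ask=-
bid=95 ask=-
bid=95 ask=-
bid=95 ask=-

Derivation:
After op 1 [order #1] limit_buy(price=95, qty=6): fills=none; bids=[#1:6@95] asks=[-]
After op 2 [order #2] limit_sell(price=104, qty=4): fills=none; bids=[#1:6@95] asks=[#2:4@104]
After op 3 [order #3] market_buy(qty=5): fills=#3x#2:4@104; bids=[#1:6@95] asks=[-]
After op 4 cancel(order #2): fills=none; bids=[#1:6@95] asks=[-]
After op 5 [order #4] market_buy(qty=8): fills=none; bids=[#1:6@95] asks=[-]
After op 6 cancel(order #2): fills=none; bids=[#1:6@95] asks=[-]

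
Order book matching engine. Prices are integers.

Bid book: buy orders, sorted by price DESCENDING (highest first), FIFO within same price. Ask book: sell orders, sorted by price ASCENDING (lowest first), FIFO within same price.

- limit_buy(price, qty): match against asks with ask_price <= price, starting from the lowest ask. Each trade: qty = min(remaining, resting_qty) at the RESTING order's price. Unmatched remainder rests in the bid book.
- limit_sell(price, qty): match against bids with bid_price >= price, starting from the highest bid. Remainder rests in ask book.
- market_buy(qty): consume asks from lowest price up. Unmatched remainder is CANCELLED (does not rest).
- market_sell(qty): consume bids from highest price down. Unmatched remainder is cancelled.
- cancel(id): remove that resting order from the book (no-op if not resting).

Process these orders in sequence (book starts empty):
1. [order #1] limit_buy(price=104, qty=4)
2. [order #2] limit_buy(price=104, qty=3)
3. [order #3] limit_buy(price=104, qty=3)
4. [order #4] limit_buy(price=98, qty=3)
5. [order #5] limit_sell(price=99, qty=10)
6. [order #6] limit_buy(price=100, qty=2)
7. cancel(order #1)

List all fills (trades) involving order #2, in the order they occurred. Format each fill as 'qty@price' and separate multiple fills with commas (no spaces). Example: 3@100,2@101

After op 1 [order #1] limit_buy(price=104, qty=4): fills=none; bids=[#1:4@104] asks=[-]
After op 2 [order #2] limit_buy(price=104, qty=3): fills=none; bids=[#1:4@104 #2:3@104] asks=[-]
After op 3 [order #3] limit_buy(price=104, qty=3): fills=none; bids=[#1:4@104 #2:3@104 #3:3@104] asks=[-]
After op 4 [order #4] limit_buy(price=98, qty=3): fills=none; bids=[#1:4@104 #2:3@104 #3:3@104 #4:3@98] asks=[-]
After op 5 [order #5] limit_sell(price=99, qty=10): fills=#1x#5:4@104 #2x#5:3@104 #3x#5:3@104; bids=[#4:3@98] asks=[-]
After op 6 [order #6] limit_buy(price=100, qty=2): fills=none; bids=[#6:2@100 #4:3@98] asks=[-]
After op 7 cancel(order #1): fills=none; bids=[#6:2@100 #4:3@98] asks=[-]

Answer: 3@104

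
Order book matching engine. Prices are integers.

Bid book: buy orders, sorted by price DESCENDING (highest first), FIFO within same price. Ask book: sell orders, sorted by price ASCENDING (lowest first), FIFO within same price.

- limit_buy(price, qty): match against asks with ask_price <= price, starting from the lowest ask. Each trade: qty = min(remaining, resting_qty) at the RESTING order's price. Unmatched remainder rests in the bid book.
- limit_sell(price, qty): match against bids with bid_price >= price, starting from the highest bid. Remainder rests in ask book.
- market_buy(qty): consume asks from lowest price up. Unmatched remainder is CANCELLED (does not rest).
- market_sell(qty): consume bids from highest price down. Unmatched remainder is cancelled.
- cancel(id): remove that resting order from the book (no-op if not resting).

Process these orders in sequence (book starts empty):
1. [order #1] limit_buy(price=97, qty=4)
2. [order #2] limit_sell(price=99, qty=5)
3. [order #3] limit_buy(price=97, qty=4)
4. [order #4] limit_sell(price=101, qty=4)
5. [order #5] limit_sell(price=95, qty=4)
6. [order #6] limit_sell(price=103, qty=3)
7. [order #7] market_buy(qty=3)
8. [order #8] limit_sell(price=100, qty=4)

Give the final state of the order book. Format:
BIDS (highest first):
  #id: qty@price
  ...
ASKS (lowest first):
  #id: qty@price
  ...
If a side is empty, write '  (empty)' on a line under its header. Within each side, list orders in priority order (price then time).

Answer: BIDS (highest first):
  #3: 4@97
ASKS (lowest first):
  #2: 2@99
  #8: 4@100
  #4: 4@101
  #6: 3@103

Derivation:
After op 1 [order #1] limit_buy(price=97, qty=4): fills=none; bids=[#1:4@97] asks=[-]
After op 2 [order #2] limit_sell(price=99, qty=5): fills=none; bids=[#1:4@97] asks=[#2:5@99]
After op 3 [order #3] limit_buy(price=97, qty=4): fills=none; bids=[#1:4@97 #3:4@97] asks=[#2:5@99]
After op 4 [order #4] limit_sell(price=101, qty=4): fills=none; bids=[#1:4@97 #3:4@97] asks=[#2:5@99 #4:4@101]
After op 5 [order #5] limit_sell(price=95, qty=4): fills=#1x#5:4@97; bids=[#3:4@97] asks=[#2:5@99 #4:4@101]
After op 6 [order #6] limit_sell(price=103, qty=3): fills=none; bids=[#3:4@97] asks=[#2:5@99 #4:4@101 #6:3@103]
After op 7 [order #7] market_buy(qty=3): fills=#7x#2:3@99; bids=[#3:4@97] asks=[#2:2@99 #4:4@101 #6:3@103]
After op 8 [order #8] limit_sell(price=100, qty=4): fills=none; bids=[#3:4@97] asks=[#2:2@99 #8:4@100 #4:4@101 #6:3@103]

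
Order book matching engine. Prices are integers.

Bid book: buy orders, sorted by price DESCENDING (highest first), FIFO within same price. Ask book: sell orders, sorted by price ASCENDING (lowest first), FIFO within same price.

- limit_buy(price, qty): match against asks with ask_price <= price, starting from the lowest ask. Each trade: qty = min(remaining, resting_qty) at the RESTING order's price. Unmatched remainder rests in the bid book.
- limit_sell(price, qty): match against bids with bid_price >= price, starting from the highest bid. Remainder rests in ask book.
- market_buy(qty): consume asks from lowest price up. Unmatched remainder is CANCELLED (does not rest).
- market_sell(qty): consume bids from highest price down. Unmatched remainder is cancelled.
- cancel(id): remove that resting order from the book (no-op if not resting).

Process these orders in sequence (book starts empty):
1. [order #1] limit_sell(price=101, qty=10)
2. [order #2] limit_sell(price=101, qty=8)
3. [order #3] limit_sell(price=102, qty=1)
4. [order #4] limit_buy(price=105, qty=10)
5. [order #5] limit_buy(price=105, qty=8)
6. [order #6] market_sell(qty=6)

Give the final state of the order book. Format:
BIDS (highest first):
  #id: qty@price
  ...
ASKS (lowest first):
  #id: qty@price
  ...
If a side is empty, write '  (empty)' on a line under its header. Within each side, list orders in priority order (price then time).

Answer: BIDS (highest first):
  (empty)
ASKS (lowest first):
  #3: 1@102

Derivation:
After op 1 [order #1] limit_sell(price=101, qty=10): fills=none; bids=[-] asks=[#1:10@101]
After op 2 [order #2] limit_sell(price=101, qty=8): fills=none; bids=[-] asks=[#1:10@101 #2:8@101]
After op 3 [order #3] limit_sell(price=102, qty=1): fills=none; bids=[-] asks=[#1:10@101 #2:8@101 #3:1@102]
After op 4 [order #4] limit_buy(price=105, qty=10): fills=#4x#1:10@101; bids=[-] asks=[#2:8@101 #3:1@102]
After op 5 [order #5] limit_buy(price=105, qty=8): fills=#5x#2:8@101; bids=[-] asks=[#3:1@102]
After op 6 [order #6] market_sell(qty=6): fills=none; bids=[-] asks=[#3:1@102]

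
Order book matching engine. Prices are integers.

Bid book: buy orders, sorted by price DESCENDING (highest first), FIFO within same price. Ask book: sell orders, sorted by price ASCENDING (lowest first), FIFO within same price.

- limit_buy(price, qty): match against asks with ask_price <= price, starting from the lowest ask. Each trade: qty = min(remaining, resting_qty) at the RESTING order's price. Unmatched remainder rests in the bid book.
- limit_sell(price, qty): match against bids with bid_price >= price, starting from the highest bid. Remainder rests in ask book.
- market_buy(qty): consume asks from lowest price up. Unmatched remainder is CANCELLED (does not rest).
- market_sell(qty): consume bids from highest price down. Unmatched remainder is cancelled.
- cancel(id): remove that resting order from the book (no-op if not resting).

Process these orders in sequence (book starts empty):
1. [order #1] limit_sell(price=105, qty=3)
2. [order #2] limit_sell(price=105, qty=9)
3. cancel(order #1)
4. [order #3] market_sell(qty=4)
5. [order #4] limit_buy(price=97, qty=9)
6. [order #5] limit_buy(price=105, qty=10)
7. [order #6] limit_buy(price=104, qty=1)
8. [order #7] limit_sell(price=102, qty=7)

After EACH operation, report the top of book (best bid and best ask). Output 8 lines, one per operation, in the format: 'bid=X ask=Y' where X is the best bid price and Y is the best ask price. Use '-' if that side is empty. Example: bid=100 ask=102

Answer: bid=- ask=105
bid=- ask=105
bid=- ask=105
bid=- ask=105
bid=97 ask=105
bid=105 ask=-
bid=105 ask=-
bid=97 ask=102

Derivation:
After op 1 [order #1] limit_sell(price=105, qty=3): fills=none; bids=[-] asks=[#1:3@105]
After op 2 [order #2] limit_sell(price=105, qty=9): fills=none; bids=[-] asks=[#1:3@105 #2:9@105]
After op 3 cancel(order #1): fills=none; bids=[-] asks=[#2:9@105]
After op 4 [order #3] market_sell(qty=4): fills=none; bids=[-] asks=[#2:9@105]
After op 5 [order #4] limit_buy(price=97, qty=9): fills=none; bids=[#4:9@97] asks=[#2:9@105]
After op 6 [order #5] limit_buy(price=105, qty=10): fills=#5x#2:9@105; bids=[#5:1@105 #4:9@97] asks=[-]
After op 7 [order #6] limit_buy(price=104, qty=1): fills=none; bids=[#5:1@105 #6:1@104 #4:9@97] asks=[-]
After op 8 [order #7] limit_sell(price=102, qty=7): fills=#5x#7:1@105 #6x#7:1@104; bids=[#4:9@97] asks=[#7:5@102]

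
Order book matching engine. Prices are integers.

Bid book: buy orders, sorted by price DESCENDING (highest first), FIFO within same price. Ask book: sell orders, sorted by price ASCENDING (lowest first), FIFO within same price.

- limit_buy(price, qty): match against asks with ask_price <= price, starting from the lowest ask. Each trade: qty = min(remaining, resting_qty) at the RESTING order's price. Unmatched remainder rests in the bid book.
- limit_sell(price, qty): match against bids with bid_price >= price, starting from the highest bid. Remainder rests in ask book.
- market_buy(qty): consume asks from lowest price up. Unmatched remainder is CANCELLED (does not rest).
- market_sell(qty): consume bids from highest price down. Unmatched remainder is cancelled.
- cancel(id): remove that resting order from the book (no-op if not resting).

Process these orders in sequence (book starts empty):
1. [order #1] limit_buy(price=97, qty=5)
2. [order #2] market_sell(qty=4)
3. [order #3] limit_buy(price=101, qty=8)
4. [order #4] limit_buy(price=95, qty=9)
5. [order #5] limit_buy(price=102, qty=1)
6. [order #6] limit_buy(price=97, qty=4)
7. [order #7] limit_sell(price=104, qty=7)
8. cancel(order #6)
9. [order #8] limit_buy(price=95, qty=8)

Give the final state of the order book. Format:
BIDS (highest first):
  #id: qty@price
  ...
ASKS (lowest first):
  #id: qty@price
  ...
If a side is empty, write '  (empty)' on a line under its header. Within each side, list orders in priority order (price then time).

After op 1 [order #1] limit_buy(price=97, qty=5): fills=none; bids=[#1:5@97] asks=[-]
After op 2 [order #2] market_sell(qty=4): fills=#1x#2:4@97; bids=[#1:1@97] asks=[-]
After op 3 [order #3] limit_buy(price=101, qty=8): fills=none; bids=[#3:8@101 #1:1@97] asks=[-]
After op 4 [order #4] limit_buy(price=95, qty=9): fills=none; bids=[#3:8@101 #1:1@97 #4:9@95] asks=[-]
After op 5 [order #5] limit_buy(price=102, qty=1): fills=none; bids=[#5:1@102 #3:8@101 #1:1@97 #4:9@95] asks=[-]
After op 6 [order #6] limit_buy(price=97, qty=4): fills=none; bids=[#5:1@102 #3:8@101 #1:1@97 #6:4@97 #4:9@95] asks=[-]
After op 7 [order #7] limit_sell(price=104, qty=7): fills=none; bids=[#5:1@102 #3:8@101 #1:1@97 #6:4@97 #4:9@95] asks=[#7:7@104]
After op 8 cancel(order #6): fills=none; bids=[#5:1@102 #3:8@101 #1:1@97 #4:9@95] asks=[#7:7@104]
After op 9 [order #8] limit_buy(price=95, qty=8): fills=none; bids=[#5:1@102 #3:8@101 #1:1@97 #4:9@95 #8:8@95] asks=[#7:7@104]

Answer: BIDS (highest first):
  #5: 1@102
  #3: 8@101
  #1: 1@97
  #4: 9@95
  #8: 8@95
ASKS (lowest first):
  #7: 7@104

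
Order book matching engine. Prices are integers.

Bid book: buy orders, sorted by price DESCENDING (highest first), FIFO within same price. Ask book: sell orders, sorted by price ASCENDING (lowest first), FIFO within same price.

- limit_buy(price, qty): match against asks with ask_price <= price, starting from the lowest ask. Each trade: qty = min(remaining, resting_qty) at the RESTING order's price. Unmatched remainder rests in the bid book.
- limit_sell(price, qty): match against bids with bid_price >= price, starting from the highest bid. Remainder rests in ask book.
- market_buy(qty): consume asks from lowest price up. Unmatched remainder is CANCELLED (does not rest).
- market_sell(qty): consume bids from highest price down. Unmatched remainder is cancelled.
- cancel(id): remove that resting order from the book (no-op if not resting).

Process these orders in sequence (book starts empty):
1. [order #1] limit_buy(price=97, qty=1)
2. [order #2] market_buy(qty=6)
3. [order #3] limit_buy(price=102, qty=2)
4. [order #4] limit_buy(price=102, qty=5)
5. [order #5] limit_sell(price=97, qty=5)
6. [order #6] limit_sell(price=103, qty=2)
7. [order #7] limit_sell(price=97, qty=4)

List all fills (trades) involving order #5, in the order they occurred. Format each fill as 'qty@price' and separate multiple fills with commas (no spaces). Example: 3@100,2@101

Answer: 2@102,3@102

Derivation:
After op 1 [order #1] limit_buy(price=97, qty=1): fills=none; bids=[#1:1@97] asks=[-]
After op 2 [order #2] market_buy(qty=6): fills=none; bids=[#1:1@97] asks=[-]
After op 3 [order #3] limit_buy(price=102, qty=2): fills=none; bids=[#3:2@102 #1:1@97] asks=[-]
After op 4 [order #4] limit_buy(price=102, qty=5): fills=none; bids=[#3:2@102 #4:5@102 #1:1@97] asks=[-]
After op 5 [order #5] limit_sell(price=97, qty=5): fills=#3x#5:2@102 #4x#5:3@102; bids=[#4:2@102 #1:1@97] asks=[-]
After op 6 [order #6] limit_sell(price=103, qty=2): fills=none; bids=[#4:2@102 #1:1@97] asks=[#6:2@103]
After op 7 [order #7] limit_sell(price=97, qty=4): fills=#4x#7:2@102 #1x#7:1@97; bids=[-] asks=[#7:1@97 #6:2@103]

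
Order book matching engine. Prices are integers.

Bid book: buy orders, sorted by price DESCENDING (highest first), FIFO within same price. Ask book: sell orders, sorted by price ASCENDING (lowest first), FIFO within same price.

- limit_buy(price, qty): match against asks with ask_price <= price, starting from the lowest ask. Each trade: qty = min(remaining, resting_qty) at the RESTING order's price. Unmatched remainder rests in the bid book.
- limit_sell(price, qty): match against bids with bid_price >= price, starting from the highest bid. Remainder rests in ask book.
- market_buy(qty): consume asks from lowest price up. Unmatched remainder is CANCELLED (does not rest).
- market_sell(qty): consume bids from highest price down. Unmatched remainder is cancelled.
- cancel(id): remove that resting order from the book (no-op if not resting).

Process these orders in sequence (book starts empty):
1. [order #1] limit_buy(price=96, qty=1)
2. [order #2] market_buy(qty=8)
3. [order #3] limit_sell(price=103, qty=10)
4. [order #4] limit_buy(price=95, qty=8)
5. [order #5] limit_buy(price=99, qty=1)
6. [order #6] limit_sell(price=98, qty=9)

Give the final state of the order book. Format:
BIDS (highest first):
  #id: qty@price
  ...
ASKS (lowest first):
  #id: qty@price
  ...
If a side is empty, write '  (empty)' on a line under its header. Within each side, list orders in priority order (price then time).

After op 1 [order #1] limit_buy(price=96, qty=1): fills=none; bids=[#1:1@96] asks=[-]
After op 2 [order #2] market_buy(qty=8): fills=none; bids=[#1:1@96] asks=[-]
After op 3 [order #3] limit_sell(price=103, qty=10): fills=none; bids=[#1:1@96] asks=[#3:10@103]
After op 4 [order #4] limit_buy(price=95, qty=8): fills=none; bids=[#1:1@96 #4:8@95] asks=[#3:10@103]
After op 5 [order #5] limit_buy(price=99, qty=1): fills=none; bids=[#5:1@99 #1:1@96 #4:8@95] asks=[#3:10@103]
After op 6 [order #6] limit_sell(price=98, qty=9): fills=#5x#6:1@99; bids=[#1:1@96 #4:8@95] asks=[#6:8@98 #3:10@103]

Answer: BIDS (highest first):
  #1: 1@96
  #4: 8@95
ASKS (lowest first):
  #6: 8@98
  #3: 10@103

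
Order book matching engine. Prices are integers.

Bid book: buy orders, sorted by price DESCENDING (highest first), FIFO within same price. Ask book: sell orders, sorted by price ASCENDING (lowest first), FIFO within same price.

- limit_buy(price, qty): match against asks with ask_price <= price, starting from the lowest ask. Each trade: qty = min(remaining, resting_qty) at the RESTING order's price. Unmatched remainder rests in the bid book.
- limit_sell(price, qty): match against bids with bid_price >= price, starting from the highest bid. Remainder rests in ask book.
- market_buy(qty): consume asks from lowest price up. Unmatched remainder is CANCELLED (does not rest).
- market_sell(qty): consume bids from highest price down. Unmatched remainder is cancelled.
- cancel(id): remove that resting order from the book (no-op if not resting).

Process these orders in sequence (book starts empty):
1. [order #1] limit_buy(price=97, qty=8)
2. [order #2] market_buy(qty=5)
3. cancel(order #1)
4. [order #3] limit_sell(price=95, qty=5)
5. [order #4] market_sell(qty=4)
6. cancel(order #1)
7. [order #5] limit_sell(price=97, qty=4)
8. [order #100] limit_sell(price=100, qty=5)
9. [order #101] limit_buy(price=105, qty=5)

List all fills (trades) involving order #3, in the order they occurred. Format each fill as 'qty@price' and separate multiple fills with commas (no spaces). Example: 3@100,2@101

Answer: 5@95

Derivation:
After op 1 [order #1] limit_buy(price=97, qty=8): fills=none; bids=[#1:8@97] asks=[-]
After op 2 [order #2] market_buy(qty=5): fills=none; bids=[#1:8@97] asks=[-]
After op 3 cancel(order #1): fills=none; bids=[-] asks=[-]
After op 4 [order #3] limit_sell(price=95, qty=5): fills=none; bids=[-] asks=[#3:5@95]
After op 5 [order #4] market_sell(qty=4): fills=none; bids=[-] asks=[#3:5@95]
After op 6 cancel(order #1): fills=none; bids=[-] asks=[#3:5@95]
After op 7 [order #5] limit_sell(price=97, qty=4): fills=none; bids=[-] asks=[#3:5@95 #5:4@97]
After op 8 [order #100] limit_sell(price=100, qty=5): fills=none; bids=[-] asks=[#3:5@95 #5:4@97 #100:5@100]
After op 9 [order #101] limit_buy(price=105, qty=5): fills=#101x#3:5@95; bids=[-] asks=[#5:4@97 #100:5@100]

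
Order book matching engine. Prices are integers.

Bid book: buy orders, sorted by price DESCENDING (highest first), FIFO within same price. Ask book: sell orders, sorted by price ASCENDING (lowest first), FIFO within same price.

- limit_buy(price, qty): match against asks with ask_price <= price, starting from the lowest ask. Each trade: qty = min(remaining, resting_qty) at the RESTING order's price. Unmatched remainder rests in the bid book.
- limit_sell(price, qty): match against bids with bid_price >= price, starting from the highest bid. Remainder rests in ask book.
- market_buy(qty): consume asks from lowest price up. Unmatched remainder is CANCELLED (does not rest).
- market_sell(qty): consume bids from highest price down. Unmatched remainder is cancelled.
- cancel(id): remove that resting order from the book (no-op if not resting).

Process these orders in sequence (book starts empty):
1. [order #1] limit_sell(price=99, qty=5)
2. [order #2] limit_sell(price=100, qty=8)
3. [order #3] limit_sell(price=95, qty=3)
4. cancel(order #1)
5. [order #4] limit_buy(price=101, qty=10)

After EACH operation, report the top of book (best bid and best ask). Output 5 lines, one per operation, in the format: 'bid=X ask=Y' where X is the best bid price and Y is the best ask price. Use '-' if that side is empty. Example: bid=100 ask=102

After op 1 [order #1] limit_sell(price=99, qty=5): fills=none; bids=[-] asks=[#1:5@99]
After op 2 [order #2] limit_sell(price=100, qty=8): fills=none; bids=[-] asks=[#1:5@99 #2:8@100]
After op 3 [order #3] limit_sell(price=95, qty=3): fills=none; bids=[-] asks=[#3:3@95 #1:5@99 #2:8@100]
After op 4 cancel(order #1): fills=none; bids=[-] asks=[#3:3@95 #2:8@100]
After op 5 [order #4] limit_buy(price=101, qty=10): fills=#4x#3:3@95 #4x#2:7@100; bids=[-] asks=[#2:1@100]

Answer: bid=- ask=99
bid=- ask=99
bid=- ask=95
bid=- ask=95
bid=- ask=100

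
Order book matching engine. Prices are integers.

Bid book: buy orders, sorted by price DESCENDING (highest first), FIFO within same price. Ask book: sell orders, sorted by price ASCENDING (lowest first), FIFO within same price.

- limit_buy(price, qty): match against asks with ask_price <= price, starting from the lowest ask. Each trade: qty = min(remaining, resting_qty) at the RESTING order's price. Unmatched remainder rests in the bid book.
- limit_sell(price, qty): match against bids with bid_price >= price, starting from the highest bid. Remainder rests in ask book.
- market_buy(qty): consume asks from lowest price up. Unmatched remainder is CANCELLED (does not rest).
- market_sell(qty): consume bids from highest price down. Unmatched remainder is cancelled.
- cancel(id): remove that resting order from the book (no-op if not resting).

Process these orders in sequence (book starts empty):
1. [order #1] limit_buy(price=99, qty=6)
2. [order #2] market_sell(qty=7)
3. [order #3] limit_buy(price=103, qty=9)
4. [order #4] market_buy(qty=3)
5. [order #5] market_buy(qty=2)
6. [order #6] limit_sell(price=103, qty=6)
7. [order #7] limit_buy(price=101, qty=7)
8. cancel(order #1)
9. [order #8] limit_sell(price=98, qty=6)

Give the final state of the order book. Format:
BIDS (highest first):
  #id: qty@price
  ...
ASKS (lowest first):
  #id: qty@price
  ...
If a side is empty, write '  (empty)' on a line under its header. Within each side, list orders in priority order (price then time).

Answer: BIDS (highest first):
  #7: 4@101
ASKS (lowest first):
  (empty)

Derivation:
After op 1 [order #1] limit_buy(price=99, qty=6): fills=none; bids=[#1:6@99] asks=[-]
After op 2 [order #2] market_sell(qty=7): fills=#1x#2:6@99; bids=[-] asks=[-]
After op 3 [order #3] limit_buy(price=103, qty=9): fills=none; bids=[#3:9@103] asks=[-]
After op 4 [order #4] market_buy(qty=3): fills=none; bids=[#3:9@103] asks=[-]
After op 5 [order #5] market_buy(qty=2): fills=none; bids=[#3:9@103] asks=[-]
After op 6 [order #6] limit_sell(price=103, qty=6): fills=#3x#6:6@103; bids=[#3:3@103] asks=[-]
After op 7 [order #7] limit_buy(price=101, qty=7): fills=none; bids=[#3:3@103 #7:7@101] asks=[-]
After op 8 cancel(order #1): fills=none; bids=[#3:3@103 #7:7@101] asks=[-]
After op 9 [order #8] limit_sell(price=98, qty=6): fills=#3x#8:3@103 #7x#8:3@101; bids=[#7:4@101] asks=[-]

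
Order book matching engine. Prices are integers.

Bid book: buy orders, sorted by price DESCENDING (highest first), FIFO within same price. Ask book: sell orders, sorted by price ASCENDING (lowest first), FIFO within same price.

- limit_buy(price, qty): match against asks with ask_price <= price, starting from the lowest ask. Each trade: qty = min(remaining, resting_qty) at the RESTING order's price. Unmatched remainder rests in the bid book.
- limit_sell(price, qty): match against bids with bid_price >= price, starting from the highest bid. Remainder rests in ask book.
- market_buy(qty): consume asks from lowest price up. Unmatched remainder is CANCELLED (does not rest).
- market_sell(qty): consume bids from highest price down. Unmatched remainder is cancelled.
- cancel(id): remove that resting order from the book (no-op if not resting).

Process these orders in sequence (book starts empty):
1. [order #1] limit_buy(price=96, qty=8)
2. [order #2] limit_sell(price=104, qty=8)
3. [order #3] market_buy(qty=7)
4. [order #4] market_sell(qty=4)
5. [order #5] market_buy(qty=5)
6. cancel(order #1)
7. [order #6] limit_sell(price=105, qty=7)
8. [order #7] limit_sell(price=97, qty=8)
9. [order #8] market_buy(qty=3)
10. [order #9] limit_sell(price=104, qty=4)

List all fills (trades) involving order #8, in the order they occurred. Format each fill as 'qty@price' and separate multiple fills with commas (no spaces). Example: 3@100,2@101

After op 1 [order #1] limit_buy(price=96, qty=8): fills=none; bids=[#1:8@96] asks=[-]
After op 2 [order #2] limit_sell(price=104, qty=8): fills=none; bids=[#1:8@96] asks=[#2:8@104]
After op 3 [order #3] market_buy(qty=7): fills=#3x#2:7@104; bids=[#1:8@96] asks=[#2:1@104]
After op 4 [order #4] market_sell(qty=4): fills=#1x#4:4@96; bids=[#1:4@96] asks=[#2:1@104]
After op 5 [order #5] market_buy(qty=5): fills=#5x#2:1@104; bids=[#1:4@96] asks=[-]
After op 6 cancel(order #1): fills=none; bids=[-] asks=[-]
After op 7 [order #6] limit_sell(price=105, qty=7): fills=none; bids=[-] asks=[#6:7@105]
After op 8 [order #7] limit_sell(price=97, qty=8): fills=none; bids=[-] asks=[#7:8@97 #6:7@105]
After op 9 [order #8] market_buy(qty=3): fills=#8x#7:3@97; bids=[-] asks=[#7:5@97 #6:7@105]
After op 10 [order #9] limit_sell(price=104, qty=4): fills=none; bids=[-] asks=[#7:5@97 #9:4@104 #6:7@105]

Answer: 3@97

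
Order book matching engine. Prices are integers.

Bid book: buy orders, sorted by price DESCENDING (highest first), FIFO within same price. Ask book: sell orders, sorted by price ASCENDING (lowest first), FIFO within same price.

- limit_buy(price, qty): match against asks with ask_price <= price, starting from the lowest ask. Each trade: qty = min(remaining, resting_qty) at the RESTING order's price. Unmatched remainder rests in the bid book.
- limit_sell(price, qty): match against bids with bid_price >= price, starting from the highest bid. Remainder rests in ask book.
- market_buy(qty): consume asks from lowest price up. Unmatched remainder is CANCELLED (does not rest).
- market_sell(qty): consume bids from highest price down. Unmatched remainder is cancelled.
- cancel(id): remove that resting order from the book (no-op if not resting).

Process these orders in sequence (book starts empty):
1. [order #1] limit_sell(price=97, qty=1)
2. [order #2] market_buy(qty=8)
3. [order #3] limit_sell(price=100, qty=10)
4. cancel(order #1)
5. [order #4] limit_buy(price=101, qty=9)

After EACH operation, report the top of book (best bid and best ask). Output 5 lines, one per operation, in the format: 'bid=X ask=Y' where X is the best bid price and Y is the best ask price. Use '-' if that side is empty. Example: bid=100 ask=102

After op 1 [order #1] limit_sell(price=97, qty=1): fills=none; bids=[-] asks=[#1:1@97]
After op 2 [order #2] market_buy(qty=8): fills=#2x#1:1@97; bids=[-] asks=[-]
After op 3 [order #3] limit_sell(price=100, qty=10): fills=none; bids=[-] asks=[#3:10@100]
After op 4 cancel(order #1): fills=none; bids=[-] asks=[#3:10@100]
After op 5 [order #4] limit_buy(price=101, qty=9): fills=#4x#3:9@100; bids=[-] asks=[#3:1@100]

Answer: bid=- ask=97
bid=- ask=-
bid=- ask=100
bid=- ask=100
bid=- ask=100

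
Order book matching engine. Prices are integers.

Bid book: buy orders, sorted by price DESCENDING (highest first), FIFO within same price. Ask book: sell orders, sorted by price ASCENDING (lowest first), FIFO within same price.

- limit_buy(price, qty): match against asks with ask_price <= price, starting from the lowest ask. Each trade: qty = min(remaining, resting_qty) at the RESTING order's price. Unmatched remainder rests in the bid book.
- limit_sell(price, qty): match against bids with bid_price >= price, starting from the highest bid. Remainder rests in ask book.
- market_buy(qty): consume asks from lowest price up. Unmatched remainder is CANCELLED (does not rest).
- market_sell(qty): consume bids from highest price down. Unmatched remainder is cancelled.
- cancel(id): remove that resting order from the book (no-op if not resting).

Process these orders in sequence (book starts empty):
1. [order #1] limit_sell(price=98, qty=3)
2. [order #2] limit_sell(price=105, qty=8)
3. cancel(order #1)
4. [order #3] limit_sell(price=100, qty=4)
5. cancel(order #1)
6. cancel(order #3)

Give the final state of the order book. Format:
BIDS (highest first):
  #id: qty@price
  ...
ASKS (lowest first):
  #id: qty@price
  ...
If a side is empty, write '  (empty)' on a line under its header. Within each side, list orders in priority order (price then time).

After op 1 [order #1] limit_sell(price=98, qty=3): fills=none; bids=[-] asks=[#1:3@98]
After op 2 [order #2] limit_sell(price=105, qty=8): fills=none; bids=[-] asks=[#1:3@98 #2:8@105]
After op 3 cancel(order #1): fills=none; bids=[-] asks=[#2:8@105]
After op 4 [order #3] limit_sell(price=100, qty=4): fills=none; bids=[-] asks=[#3:4@100 #2:8@105]
After op 5 cancel(order #1): fills=none; bids=[-] asks=[#3:4@100 #2:8@105]
After op 6 cancel(order #3): fills=none; bids=[-] asks=[#2:8@105]

Answer: BIDS (highest first):
  (empty)
ASKS (lowest first):
  #2: 8@105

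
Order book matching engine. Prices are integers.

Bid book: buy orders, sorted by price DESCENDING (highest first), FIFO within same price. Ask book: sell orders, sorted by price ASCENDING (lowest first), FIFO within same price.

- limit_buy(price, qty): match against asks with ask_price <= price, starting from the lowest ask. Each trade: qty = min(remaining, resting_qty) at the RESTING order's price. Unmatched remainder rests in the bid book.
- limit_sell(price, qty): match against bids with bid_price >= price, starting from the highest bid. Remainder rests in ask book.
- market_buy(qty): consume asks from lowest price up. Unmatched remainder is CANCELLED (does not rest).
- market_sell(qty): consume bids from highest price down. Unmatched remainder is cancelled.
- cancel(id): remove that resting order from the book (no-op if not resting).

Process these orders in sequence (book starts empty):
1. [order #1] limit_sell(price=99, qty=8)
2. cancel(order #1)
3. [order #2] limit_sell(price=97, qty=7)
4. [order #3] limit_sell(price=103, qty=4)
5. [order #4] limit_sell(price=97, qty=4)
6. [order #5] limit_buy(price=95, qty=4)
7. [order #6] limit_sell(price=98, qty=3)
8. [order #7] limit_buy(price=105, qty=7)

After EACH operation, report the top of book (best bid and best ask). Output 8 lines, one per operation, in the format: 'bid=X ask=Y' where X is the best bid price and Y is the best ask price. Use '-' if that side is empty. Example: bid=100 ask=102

After op 1 [order #1] limit_sell(price=99, qty=8): fills=none; bids=[-] asks=[#1:8@99]
After op 2 cancel(order #1): fills=none; bids=[-] asks=[-]
After op 3 [order #2] limit_sell(price=97, qty=7): fills=none; bids=[-] asks=[#2:7@97]
After op 4 [order #3] limit_sell(price=103, qty=4): fills=none; bids=[-] asks=[#2:7@97 #3:4@103]
After op 5 [order #4] limit_sell(price=97, qty=4): fills=none; bids=[-] asks=[#2:7@97 #4:4@97 #3:4@103]
After op 6 [order #5] limit_buy(price=95, qty=4): fills=none; bids=[#5:4@95] asks=[#2:7@97 #4:4@97 #3:4@103]
After op 7 [order #6] limit_sell(price=98, qty=3): fills=none; bids=[#5:4@95] asks=[#2:7@97 #4:4@97 #6:3@98 #3:4@103]
After op 8 [order #7] limit_buy(price=105, qty=7): fills=#7x#2:7@97; bids=[#5:4@95] asks=[#4:4@97 #6:3@98 #3:4@103]

Answer: bid=- ask=99
bid=- ask=-
bid=- ask=97
bid=- ask=97
bid=- ask=97
bid=95 ask=97
bid=95 ask=97
bid=95 ask=97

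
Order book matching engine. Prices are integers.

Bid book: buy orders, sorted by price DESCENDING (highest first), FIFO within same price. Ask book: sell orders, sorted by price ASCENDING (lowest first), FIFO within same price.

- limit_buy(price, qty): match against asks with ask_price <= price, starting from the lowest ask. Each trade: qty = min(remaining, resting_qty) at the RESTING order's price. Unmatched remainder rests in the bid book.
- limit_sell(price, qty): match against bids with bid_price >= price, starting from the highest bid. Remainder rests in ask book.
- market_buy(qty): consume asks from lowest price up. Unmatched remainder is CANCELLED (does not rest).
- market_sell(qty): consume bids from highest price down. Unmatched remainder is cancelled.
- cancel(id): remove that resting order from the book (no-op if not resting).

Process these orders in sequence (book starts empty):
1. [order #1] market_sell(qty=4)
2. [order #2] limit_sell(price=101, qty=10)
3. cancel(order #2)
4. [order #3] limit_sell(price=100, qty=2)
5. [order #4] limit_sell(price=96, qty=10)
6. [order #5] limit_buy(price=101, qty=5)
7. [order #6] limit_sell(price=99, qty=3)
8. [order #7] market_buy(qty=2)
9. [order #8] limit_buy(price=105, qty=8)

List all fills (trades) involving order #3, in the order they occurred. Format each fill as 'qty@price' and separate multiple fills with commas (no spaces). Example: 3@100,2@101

After op 1 [order #1] market_sell(qty=4): fills=none; bids=[-] asks=[-]
After op 2 [order #2] limit_sell(price=101, qty=10): fills=none; bids=[-] asks=[#2:10@101]
After op 3 cancel(order #2): fills=none; bids=[-] asks=[-]
After op 4 [order #3] limit_sell(price=100, qty=2): fills=none; bids=[-] asks=[#3:2@100]
After op 5 [order #4] limit_sell(price=96, qty=10): fills=none; bids=[-] asks=[#4:10@96 #3:2@100]
After op 6 [order #5] limit_buy(price=101, qty=5): fills=#5x#4:5@96; bids=[-] asks=[#4:5@96 #3:2@100]
After op 7 [order #6] limit_sell(price=99, qty=3): fills=none; bids=[-] asks=[#4:5@96 #6:3@99 #3:2@100]
After op 8 [order #7] market_buy(qty=2): fills=#7x#4:2@96; bids=[-] asks=[#4:3@96 #6:3@99 #3:2@100]
After op 9 [order #8] limit_buy(price=105, qty=8): fills=#8x#4:3@96 #8x#6:3@99 #8x#3:2@100; bids=[-] asks=[-]

Answer: 2@100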